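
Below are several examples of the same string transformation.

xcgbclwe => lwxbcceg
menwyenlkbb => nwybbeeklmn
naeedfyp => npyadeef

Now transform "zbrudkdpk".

ruzbddkkp

Rule — sort the characters into alphabetical order, then move the last 3 characters to the front (rotate right by 3).
On "zbrudkdpk": the first step gives "bddkkpruz", and the second then gives "ruzbddkkp".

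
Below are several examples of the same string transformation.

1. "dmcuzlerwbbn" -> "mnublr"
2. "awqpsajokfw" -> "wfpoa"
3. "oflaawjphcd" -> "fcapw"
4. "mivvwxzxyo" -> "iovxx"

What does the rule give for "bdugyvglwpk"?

dpglv

Looking at the pairs, the operation is to keep every other character starting from the second (positions 2nd, 4th, 6th, ...), then take characters alternately from the front and the back (1st, last, 2nd, 2nd-last, ...).
"bdugyvglwpk" → "dpglv".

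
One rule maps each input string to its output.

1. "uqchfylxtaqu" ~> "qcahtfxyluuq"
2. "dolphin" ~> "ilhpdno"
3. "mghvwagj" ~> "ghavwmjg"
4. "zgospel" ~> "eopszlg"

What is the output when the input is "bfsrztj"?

Looking at the pairs, the operation is to take characters alternately from the front and the back (1st, last, 2nd, 2nd-last, ...), then move the first 3 characters to the end (rotate left by 3).
For "bfsrztj", step one produces "bjftszr"; step two turns that into "tszrbjf".

tszrbjf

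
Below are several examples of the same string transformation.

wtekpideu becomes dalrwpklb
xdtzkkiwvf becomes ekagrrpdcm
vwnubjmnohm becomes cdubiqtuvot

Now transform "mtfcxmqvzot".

The pattern: shift every letter 7 places forward in the alphabet (wrapping around).
Applying that to "mtfcxmqvzot" gives "tamjetxcgva".

tamjetxcgva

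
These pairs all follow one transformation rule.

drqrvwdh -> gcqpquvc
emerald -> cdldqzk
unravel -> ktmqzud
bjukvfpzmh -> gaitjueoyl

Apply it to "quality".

Each output is the input with this applied: shift every letter 1 place backward in the alphabet (wrapping around), then move the last character to the front.
Working it through for "quality": intermediate "ptzkhsx", final "xptzkhs".

xptzkhs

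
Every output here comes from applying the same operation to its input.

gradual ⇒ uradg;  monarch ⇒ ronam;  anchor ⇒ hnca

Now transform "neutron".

reutn

The rule is to delete the last 2 characters, then swap the first and last characters.
On "neutron": the first step gives "neutr", and the second then gives "reutn".
(Check on "anchor": → "anch" → "hnca" ✓)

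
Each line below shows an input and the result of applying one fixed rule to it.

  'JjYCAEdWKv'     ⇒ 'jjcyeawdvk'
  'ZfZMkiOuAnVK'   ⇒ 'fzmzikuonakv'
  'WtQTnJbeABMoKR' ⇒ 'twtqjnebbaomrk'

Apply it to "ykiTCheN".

In each case the input is transformed by: swap each adjacent pair of characters (1↔2, 3↔4, ...), then convert every letter to lowercase.
On "ykiTCheN": the first step gives "kyTihCNe", and the second then gives "kytihcne".

kytihcne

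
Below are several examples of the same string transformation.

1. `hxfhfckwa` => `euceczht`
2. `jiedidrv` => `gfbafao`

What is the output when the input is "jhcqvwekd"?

The pattern: shift every letter 3 places backward in the alphabet (wrapping around), then delete the last character.
Working it through for "jhcqvwekd": intermediate "geznstbha", final "geznstbh".
(Check on "jiedidrv": → "gfbafaos" → "gfbafao" ✓)

geznstbh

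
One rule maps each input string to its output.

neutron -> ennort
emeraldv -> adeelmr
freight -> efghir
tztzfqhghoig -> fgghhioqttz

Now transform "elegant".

aeegln

The transformation: sort the characters into alphabetical order, then delete the last character.
On "elegant": the first step gives "aeeglnt", and the second then gives "aeegln".
(Check on "tztzfqhghoig": → "fgghhioqttzz" → "fgghhioqttz" ✓)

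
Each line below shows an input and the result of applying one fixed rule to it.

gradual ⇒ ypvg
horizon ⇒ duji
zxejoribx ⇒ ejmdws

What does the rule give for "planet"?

izo

Each output is the input with this applied: delete the first 3 characters, then shift every letter 5 places backward in the alphabet (wrapping around).
Applying both steps to "planet": "net", then "izo".
(Check on "gradual": → "dual" → "ypvg" ✓)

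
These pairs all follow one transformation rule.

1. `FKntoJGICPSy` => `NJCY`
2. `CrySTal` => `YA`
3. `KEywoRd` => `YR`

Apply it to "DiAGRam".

In each case the input is transformed by: keep one character in every 3, starting at position 3 (positions 3rd, 6th, 9th, ...), then convert every letter to uppercase.
On "DiAGRam": the first step gives "Aa", and the second then gives "AA".

AA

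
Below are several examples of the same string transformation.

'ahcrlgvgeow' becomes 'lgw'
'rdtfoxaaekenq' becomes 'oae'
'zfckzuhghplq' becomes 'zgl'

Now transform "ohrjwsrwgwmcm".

What's happening: delete the first 2 characters, then keep one character in every 3, starting at position 3 (positions 3rd, 6th, 9th, ...).
"ohrjwsrwgwmcm" → "rjwsrwgwmcm" → "wwm".

wwm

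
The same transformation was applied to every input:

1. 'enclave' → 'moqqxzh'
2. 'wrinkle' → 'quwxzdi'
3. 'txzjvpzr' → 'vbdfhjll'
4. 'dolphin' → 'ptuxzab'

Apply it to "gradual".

mmpsxdg

In each case the input is transformed by: sort the characters into alphabetical order, then shift every letter 12 places forward in the alphabet (wrapping around).
For "gradual" the result is "mmpsxdg".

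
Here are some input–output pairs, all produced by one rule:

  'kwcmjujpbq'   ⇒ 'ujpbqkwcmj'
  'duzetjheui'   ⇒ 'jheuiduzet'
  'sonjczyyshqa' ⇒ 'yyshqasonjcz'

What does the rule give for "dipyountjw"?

untjwdipyo

The pattern: swap the front and back halves of the string.
Doing the same to "dipyountjw": "untjwdipyo".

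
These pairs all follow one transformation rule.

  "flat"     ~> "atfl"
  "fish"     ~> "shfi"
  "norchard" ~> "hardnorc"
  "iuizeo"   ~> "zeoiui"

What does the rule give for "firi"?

rifi

Rule — swap the front and back halves of the string.
For "firi" the result is "rifi".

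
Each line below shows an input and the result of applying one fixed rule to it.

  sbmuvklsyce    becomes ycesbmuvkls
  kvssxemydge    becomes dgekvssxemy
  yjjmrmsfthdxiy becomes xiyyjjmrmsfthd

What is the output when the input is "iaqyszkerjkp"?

The transformation: move the last 3 characters to the front (rotate right by 3).
"iaqyszkerjkp" → "jkpiaqyszker".

jkpiaqyszker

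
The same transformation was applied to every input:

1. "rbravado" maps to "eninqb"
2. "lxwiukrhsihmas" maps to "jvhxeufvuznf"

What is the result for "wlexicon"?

The transformation: delete the first 2 characters, then shift every letter 13 places forward in the alphabet (wrapping around) — i.e. ROT13.
For "wlexicon" the result is "rkvpba".

rkvpba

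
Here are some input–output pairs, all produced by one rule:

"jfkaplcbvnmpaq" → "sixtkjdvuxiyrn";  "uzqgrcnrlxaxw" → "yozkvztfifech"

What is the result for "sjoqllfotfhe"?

The pattern: shift every letter 8 places forward in the alphabet (wrapping around), then move the first 2 characters to the end (rotate left by 2).
Applying both steps to "sjoqllfotfhe": "arwyttnwbnpm", then "wyttnwbnpmar".

wyttnwbnpmar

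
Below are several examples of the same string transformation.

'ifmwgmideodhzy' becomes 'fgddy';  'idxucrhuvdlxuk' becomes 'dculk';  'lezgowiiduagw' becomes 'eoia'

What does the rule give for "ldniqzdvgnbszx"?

The rule is to keep one character in every 3, starting at position 2 (positions 2nd, 5th, 8th, ...).
On "ldniqzdvgnbszx" that produces "dqvbx".

dqvbx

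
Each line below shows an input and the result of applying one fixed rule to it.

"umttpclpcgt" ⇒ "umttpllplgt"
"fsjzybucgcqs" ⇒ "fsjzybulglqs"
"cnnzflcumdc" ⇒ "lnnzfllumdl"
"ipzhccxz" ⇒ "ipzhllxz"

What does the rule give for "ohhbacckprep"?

ohhballkprep

The pattern: replace every "c" with "l".
On "ohhbacckprep" that produces "ohhballkprep".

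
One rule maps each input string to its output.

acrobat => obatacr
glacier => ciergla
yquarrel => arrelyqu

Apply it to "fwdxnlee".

xnleefwd

Rule — move the first 3 characters to the end (rotate left by 3).
"fwdxnlee" → "xnleefwd".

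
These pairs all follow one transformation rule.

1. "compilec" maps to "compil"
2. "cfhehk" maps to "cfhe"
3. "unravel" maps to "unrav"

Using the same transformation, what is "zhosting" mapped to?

Looking at the pairs, the operation is to delete the last 2 characters.
For "zhosting" the result is "zhosti".

zhosti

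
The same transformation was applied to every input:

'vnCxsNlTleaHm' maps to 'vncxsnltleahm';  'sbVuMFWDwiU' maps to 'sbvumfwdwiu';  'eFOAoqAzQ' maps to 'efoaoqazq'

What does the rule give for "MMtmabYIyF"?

The pattern: convert every letter to lowercase.
So "MMtmabYIyF" becomes "mmtmabyiyf".

mmtmabyiyf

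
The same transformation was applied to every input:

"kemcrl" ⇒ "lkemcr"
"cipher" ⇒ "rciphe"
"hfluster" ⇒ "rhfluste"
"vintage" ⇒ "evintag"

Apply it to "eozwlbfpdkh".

The pattern: move the last character to the front.
For "eozwlbfpdkh" the result is "heozwlbfpdk".

heozwlbfpdk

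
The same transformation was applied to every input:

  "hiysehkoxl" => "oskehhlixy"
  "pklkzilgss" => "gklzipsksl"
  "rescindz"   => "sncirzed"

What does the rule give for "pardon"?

What's happening: take characters alternately from the front and the back (1st, last, 2nd, 2nd-last, ...), then swap the front and back halves of the string.
For "pardon", step one produces "pnaord"; step two turns that into "ordpna".
(Check on "pklkzilgss": → "pskslgklzi" → "gklzipsksl" ✓)

ordpna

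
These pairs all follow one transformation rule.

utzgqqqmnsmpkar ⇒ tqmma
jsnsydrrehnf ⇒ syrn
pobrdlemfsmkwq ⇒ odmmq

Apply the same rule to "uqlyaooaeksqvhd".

qaash

Rule — keep one character in every 3, starting at position 2 (positions 2nd, 5th, 8th, ...).
Applying that to "uqlyaooaeksqvhd" gives "qaash".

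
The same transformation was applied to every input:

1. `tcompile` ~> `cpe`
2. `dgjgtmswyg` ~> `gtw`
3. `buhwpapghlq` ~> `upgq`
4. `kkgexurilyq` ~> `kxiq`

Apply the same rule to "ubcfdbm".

The transformation: keep one character in every 3, starting at position 2 (positions 2nd, 5th, 8th, ...).
"ubcfdbm" → "bd".

bd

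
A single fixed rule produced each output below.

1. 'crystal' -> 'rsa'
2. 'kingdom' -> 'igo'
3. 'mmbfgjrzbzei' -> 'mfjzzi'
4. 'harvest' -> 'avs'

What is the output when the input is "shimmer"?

In each case the input is transformed by: keep every other character starting from the second (positions 2nd, 4th, 6th, ...).
"shimmer" → "hme".

hme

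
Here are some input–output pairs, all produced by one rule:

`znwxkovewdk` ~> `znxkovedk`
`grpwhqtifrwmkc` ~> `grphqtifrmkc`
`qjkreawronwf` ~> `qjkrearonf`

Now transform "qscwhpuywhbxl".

qschpuyhbxl

The transformation: remove every "w".
"qscwhpuywhbxl" → "qschpuyhbxl".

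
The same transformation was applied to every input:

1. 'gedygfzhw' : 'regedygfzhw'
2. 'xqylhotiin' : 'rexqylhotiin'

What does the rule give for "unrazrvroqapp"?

The transformation: prepend "re".
So "unrazrvroqapp" becomes "reunrazrvroqapp".

reunrazrvroqapp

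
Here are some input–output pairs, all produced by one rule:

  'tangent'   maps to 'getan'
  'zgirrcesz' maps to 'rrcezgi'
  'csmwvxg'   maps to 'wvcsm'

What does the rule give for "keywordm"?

The transformation: delete the last 2 characters, then move the first 3 characters to the end (rotate left by 3).
Applying both steps to "keywordm": "keywor", then "workey".
(Check on "tangent": → "tange" → "getan" ✓)

workey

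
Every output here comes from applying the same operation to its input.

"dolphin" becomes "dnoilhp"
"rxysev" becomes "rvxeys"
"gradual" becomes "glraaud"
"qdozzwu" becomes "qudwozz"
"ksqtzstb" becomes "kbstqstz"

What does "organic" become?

ocrigna

What's happening: take characters alternately from the front and the back (1st, last, 2nd, 2nd-last, ...).
So "organic" becomes "ocrigna".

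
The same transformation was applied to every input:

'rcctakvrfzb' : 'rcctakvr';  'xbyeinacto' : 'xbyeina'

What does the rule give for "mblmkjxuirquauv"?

mblmkjxuirqu

Looking at the pairs, the operation is to delete the last 3 characters.
So "mblmkjxuirquauv" becomes "mblmkjxuirqu".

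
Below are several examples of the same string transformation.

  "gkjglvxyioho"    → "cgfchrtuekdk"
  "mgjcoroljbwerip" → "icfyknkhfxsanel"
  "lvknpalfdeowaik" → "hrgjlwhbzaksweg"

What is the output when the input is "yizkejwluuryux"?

In each case the input is transformed by: shift every letter 4 places backward in the alphabet (wrapping around).
On "yizkejwluuryux" that produces "uevgafshqqnuqt".

uevgafshqqnuqt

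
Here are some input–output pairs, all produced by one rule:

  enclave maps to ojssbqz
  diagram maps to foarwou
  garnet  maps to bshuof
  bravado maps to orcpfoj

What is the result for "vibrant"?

obhjwpf

The rule is to move the last 3 characters to the front (rotate right by 3), then shift every letter 12 places backward in the alphabet (wrapping around).
For "vibrant", step one produces "antvibr"; step two turns that into "obhjwpf".
(Check on "enclave": → "aveencl" → "ojssbqz" ✓)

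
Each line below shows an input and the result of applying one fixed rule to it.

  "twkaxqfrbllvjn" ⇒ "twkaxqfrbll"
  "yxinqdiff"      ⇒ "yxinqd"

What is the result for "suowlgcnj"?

suowlg

In each case the input is transformed by: delete the last 3 characters.
Applying that to "suowlgcnj" gives "suowlg".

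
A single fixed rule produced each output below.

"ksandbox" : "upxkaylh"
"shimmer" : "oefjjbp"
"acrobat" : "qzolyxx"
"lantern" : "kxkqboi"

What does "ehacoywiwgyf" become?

cexzlvtftdvb

What's happening: swap the first and last characters, then shift every letter 3 places backward in the alphabet (wrapping around).
"ehacoywiwgyf" → "fhacoywiwgye" → "cexzlvtftdvb".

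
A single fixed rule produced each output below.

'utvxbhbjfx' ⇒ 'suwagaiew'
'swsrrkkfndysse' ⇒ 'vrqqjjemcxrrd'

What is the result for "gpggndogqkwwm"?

The pattern: delete the first character, then shift every letter 1 place backward in the alphabet (wrapping around).
For "gpggndogqkwwm", step one produces "pggndogqkwwm"; step two turns that into "offmcnfpjvvl".
(Check on "swsrrkkfndysse": → "wsrrkkfndysse" → "vrqqjjemcxrrd" ✓)

offmcnfpjvvl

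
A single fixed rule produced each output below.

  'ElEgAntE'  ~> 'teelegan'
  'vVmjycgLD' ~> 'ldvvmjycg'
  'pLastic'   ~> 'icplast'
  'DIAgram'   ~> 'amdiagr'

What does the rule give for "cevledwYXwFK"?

In each case the input is transformed by: move the last 2 characters to the front (rotate right by 2), then convert every letter to lowercase.
Working it through for "cevledwYXwFK": intermediate "FKcevledwYXw", final "fkcevledwyxw".
(Check on "DIAgram": → "amDIAgr" → "amdiagr" ✓)

fkcevledwyxw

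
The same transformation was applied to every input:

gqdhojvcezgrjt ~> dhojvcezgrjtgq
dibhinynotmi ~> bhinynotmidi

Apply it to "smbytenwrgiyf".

bytenwrgiyfsm

What's happening: move the first 2 characters to the end (rotate left by 2).
Applying that to "smbytenwrgiyf" gives "bytenwrgiyfsm".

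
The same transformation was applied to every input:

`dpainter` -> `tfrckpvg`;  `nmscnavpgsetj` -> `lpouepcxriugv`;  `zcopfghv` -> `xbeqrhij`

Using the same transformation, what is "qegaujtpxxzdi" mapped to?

ksgicwlvrzzbf

What's happening: shift every letter 2 places forward in the alphabet (wrapping around), then move the last character to the front.
Working it through for "qegaujtpxxzdi": intermediate "sgicwlvrzzbfk", final "ksgicwlvrzzbf".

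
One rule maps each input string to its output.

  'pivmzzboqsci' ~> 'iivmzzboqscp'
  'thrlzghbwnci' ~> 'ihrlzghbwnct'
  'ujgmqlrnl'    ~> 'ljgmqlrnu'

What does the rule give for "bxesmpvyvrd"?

dxesmpvyvrb

Each output is the input with this applied: swap the first and last characters.
On "bxesmpvyvrd" that produces "dxesmpvyvrb".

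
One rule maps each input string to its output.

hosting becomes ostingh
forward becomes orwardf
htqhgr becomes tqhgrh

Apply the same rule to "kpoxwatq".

poxwatqk

Each output is the input with this applied: move the first character to the end.
On "kpoxwatq" that produces "poxwatqk".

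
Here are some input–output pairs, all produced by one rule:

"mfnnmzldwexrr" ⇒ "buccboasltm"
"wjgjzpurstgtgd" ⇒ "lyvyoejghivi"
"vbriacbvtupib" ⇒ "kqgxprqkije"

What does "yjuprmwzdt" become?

nyjegblo

Each output is the input with this applied: shift every letter 11 places backward in the alphabet (wrapping around), then delete the last 2 characters.
For "yjuprmwzdt", step one produces "nyjegblosi"; step two turns that into "nyjegblo".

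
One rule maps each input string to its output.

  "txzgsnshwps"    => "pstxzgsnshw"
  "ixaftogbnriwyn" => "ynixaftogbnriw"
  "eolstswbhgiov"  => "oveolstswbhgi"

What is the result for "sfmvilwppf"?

In each case the input is transformed by: move the last 2 characters to the front (rotate right by 2).
Doing the same to "sfmvilwppf": "pfsfmvilwp".

pfsfmvilwp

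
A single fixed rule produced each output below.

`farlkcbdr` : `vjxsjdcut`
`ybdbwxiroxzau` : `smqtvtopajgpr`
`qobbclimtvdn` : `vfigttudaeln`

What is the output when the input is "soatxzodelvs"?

nkkgslprgvwd

The transformation: move the last 2 characters to the front (rotate right by 2), then shift every letter 8 places backward in the alphabet (wrapping around).
"soatxzodelvs" → "vssoatxzodel" → "nkkgslprgvwd".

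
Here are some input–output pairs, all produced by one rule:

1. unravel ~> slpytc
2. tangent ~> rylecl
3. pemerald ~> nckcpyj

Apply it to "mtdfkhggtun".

krbdifeers

Each output is the input with this applied: delete the last character, then shift every letter 2 places backward in the alphabet (wrapping around).
For "mtdfkhggtun", step one produces "mtdfkhggtu"; step two turns that into "krbdifeers".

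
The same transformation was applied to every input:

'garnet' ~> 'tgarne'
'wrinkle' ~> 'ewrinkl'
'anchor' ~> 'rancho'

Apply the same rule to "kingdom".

In each case the input is transformed by: move the last character to the front.
"kingdom" → "mkingdo".

mkingdo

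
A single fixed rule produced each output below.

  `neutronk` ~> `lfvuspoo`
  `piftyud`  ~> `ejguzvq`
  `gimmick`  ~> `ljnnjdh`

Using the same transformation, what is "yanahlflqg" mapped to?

hbobimgmrz

The transformation: swap the first and last characters, then shift every letter 1 place forward in the alphabet (wrapping around).
For "yanahlflqg", step one produces "ganahlflqy"; step two turns that into "hbobimgmrz".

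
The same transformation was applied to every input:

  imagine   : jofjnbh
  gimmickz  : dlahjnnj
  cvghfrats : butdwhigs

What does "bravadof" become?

The rule is to shift every letter 1 place forward in the alphabet (wrapping around), then move the last 3 characters to the front (rotate right by 3).
On "bravadof": the first step gives "csbwbepg", and the second then gives "epgcsbwb".

epgcsbwb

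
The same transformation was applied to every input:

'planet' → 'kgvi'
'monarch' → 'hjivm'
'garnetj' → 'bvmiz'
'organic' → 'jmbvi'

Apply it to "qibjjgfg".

ldweeb

Rule — shift every letter 5 places backward in the alphabet (wrapping around), then delete the last 2 characters.
"qibjjgfg" → "ldweeb".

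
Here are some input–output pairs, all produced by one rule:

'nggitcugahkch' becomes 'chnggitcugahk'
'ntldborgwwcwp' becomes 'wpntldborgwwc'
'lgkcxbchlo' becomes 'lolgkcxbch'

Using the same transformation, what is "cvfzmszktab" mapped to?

abcvfzmszkt

Looking at the pairs, the operation is to move the last 2 characters to the front (rotate right by 2).
So "cvfzmszktab" becomes "abcvfzmszkt".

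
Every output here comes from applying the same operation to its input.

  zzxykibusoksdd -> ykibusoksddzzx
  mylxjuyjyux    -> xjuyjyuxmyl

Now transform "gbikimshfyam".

kimshfyamgbi

What's happening: move the first 3 characters to the end (rotate left by 3).
"gbikimshfyam" → "kimshfyamgbi".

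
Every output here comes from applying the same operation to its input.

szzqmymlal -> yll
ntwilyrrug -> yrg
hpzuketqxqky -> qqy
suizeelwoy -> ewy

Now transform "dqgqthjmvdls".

The pattern: keep every other character starting from the second (positions 2nd, 4th, 6th, ...), then keep only the last 3 characters.
For "dqgqthjmvdls", step one produces "qqhmds"; step two turns that into "mds".

mds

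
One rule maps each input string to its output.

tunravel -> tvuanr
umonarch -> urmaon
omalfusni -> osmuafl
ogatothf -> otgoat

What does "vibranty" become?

vniabr

The pattern: delete the last 2 characters, then take characters alternately from the front and the back (1st, last, 2nd, 2nd-last, ...).
Applying both steps to "vibranty": "vibran", then "vniabr".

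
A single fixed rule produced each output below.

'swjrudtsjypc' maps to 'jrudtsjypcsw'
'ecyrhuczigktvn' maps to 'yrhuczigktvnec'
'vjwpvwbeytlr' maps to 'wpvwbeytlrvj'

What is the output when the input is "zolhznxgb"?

The transformation: move the first 2 characters to the end (rotate left by 2).
On "zolhznxgb" that produces "lhznxgbzo".

lhznxgbzo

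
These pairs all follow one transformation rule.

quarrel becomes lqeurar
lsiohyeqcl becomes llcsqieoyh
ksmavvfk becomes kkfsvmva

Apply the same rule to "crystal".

The pattern: reverse the string, then take characters alternately from the front and the back (1st, last, 2nd, 2nd-last, ...).
"crystal" → "latsyrc" → "lcartys".

lcartys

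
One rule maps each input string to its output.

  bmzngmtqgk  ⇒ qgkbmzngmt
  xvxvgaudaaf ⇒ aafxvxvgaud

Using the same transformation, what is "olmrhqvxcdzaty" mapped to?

atyolmrhqvxcdz

The transformation: move the last 3 characters to the front (rotate right by 3).
On "olmrhqvxcdzaty" that produces "atyolmrhqvxcdz".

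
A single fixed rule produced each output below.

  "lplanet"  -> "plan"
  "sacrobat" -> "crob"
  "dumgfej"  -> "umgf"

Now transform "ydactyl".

Rule — move the last 2 characters to the front (rotate right by 2), then keep only the last 4 characters.
So "ydactyl" becomes "dact".

dact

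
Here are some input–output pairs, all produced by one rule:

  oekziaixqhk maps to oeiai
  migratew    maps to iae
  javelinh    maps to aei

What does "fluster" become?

ue

Rule — keep only the vowels.
"fluster" → "ue".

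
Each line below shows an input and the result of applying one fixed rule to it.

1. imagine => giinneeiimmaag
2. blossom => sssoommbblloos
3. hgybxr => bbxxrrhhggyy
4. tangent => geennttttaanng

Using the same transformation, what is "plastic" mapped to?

The rule is to double every character, then swap the front and back halves of the string.
On "plastic": the first step gives "ppllaassttiicc", and the second then gives "sttiiccppllaas".
(Check on "imagine": → "iimmaaggiinnee" → "giinneeiimmaag" ✓)

sttiiccppllaas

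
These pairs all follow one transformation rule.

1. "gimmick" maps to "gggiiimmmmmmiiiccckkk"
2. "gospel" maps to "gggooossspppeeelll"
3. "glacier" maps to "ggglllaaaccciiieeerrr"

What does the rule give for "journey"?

Looking at the pairs, the operation is to repeat every character 3 times.
On "journey" that produces "jjjooouuurrrnnneeeyyy".

jjjooouuurrrnnneeeyyy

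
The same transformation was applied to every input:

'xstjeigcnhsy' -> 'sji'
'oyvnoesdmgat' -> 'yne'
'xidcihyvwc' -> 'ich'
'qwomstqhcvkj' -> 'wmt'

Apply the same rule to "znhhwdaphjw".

In each case the input is transformed by: keep every other character starting from the second (positions 2nd, 4th, 6th, ...), then keep only the first 3 characters.
Starting from "znhhwdaphjw": after the first operation, "nhdpj"; after the second, "nhd".

nhd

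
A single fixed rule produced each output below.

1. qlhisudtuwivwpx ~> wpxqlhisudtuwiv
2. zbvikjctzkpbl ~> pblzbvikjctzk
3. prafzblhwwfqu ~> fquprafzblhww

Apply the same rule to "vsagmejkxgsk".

The transformation: move the last 3 characters to the front (rotate right by 3).
Doing the same to "vsagmejkxgsk": "gskvsagmejkx".

gskvsagmejkx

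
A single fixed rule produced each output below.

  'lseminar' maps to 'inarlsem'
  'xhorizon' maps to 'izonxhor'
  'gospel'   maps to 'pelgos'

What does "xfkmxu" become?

The pattern: swap the front and back halves of the string.
For "xfkmxu" the result is "mxuxfk".

mxuxfk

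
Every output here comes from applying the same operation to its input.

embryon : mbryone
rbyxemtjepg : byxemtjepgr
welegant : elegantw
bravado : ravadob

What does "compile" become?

ompilec

The transformation: move the first character to the end.
Applying that to "compile" gives "ompilec".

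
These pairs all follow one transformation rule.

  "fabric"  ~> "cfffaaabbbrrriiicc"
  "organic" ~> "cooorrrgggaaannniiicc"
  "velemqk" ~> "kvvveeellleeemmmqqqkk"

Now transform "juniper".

The rule is to repeat every character 3 times, then move the last character to the front.
Starting from "juniper": after the first operation, "jjjuuunnniiipppeeerrr"; after the second, "rjjjuuunnniiipppeeerr".

rjjjuuunnniiipppeeerr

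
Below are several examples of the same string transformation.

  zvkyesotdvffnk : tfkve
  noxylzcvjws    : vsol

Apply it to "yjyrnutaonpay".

apjn

Rule — keep one character in every 3, starting at position 2 (positions 2nd, 5th, 8th, ...), then move the first 2 characters to the end (rotate left by 2).
On "yjyrnutaonpay": the first step gives "jnap", and the second then gives "apjn".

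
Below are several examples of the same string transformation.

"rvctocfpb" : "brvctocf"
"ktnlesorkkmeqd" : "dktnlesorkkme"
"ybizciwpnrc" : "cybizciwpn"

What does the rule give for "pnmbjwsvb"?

The pattern: move the last 2 characters to the front (rotate right by 2), then delete the first character.
Applying both steps to "pnmbjwsvb": "vbpnmbjws", then "bpnmbjws".

bpnmbjws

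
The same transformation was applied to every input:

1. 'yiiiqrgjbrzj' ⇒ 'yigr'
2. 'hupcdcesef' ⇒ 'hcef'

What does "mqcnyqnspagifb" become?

The pattern: keep one character in every 3, starting at position 1 (positions 1st, 4th, 7th, ...).
"mqcnyqnspagifb" → "mnnaf".

mnnaf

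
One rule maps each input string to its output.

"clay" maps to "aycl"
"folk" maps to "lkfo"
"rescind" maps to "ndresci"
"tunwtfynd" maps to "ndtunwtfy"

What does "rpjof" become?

ofrpj

The pattern: move the last 2 characters to the front (rotate right by 2).
"rpjof" → "ofrpj".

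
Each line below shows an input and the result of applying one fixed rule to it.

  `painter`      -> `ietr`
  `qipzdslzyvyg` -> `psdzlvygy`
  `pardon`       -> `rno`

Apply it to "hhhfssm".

Each output is the input with this applied: swap each adjacent pair of characters (1↔2, 3↔4, ...), then delete the first 3 characters.
Working it through for "hhhfssm": intermediate "hhfhssm", final "hssm".

hssm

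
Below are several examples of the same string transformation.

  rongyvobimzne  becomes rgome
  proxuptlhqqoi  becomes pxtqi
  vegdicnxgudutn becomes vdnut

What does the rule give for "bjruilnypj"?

bunj

The transformation: keep one character in every 3, starting at position 1 (positions 1st, 4th, 7th, ...).
"bjruilnypj" → "bunj".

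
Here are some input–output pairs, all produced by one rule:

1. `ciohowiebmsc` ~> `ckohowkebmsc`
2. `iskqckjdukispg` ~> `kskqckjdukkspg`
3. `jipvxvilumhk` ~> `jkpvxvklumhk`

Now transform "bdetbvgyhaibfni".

Looking at the pairs, the operation is to replace every "i" with "k".
Applying that to "bdetbvgyhaibfni" gives "bdetbvgyhakbfnk".

bdetbvgyhakbfnk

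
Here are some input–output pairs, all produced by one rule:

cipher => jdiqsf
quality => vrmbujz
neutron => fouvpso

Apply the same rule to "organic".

spbhjod

The pattern: swap each adjacent pair of characters (1↔2, 3↔4, ...), then shift every letter 1 place forward in the alphabet (wrapping around).
For "organic", step one produces "roaginc"; step two turns that into "spbhjod".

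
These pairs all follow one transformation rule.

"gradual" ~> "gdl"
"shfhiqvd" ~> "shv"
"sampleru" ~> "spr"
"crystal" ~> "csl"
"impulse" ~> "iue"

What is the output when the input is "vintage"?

Rule — keep one character in every 3, starting at position 1 (positions 1st, 4th, 7th, ...).
"vintage" → "vte".

vte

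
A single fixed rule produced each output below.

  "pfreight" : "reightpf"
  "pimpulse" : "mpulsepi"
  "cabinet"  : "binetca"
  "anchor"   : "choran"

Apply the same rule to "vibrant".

Each output is the input with this applied: move the first 2 characters to the end (rotate left by 2).
For "vibrant" the result is "brantvi".

brantvi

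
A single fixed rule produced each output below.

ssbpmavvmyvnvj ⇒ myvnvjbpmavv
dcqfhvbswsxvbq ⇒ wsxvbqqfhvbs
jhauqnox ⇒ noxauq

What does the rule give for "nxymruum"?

The transformation: delete the first 2 characters, then swap the front and back halves of the string.
For "nxymruum", step one produces "ymruum"; step two turns that into "uumymr".
(Check on "ssbpmavvmyvnvj": → "bpmavvmyvnvj" → "myvnvjbpmavv" ✓)

uumymr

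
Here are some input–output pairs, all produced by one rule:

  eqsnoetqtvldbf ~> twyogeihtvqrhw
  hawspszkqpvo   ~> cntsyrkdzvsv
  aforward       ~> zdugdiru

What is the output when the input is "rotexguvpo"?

Each output is the input with this applied: swap the front and back halves of the string, then shift every letter 3 places forward in the alphabet (wrapping around).
On "rotexguvpo" that produces "jxysrurwha".

jxysrurwha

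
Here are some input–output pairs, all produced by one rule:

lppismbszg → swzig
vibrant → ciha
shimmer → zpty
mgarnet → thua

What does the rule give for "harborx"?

oyve

The transformation: keep every other character starting from the first (positions 1st, 3rd, 5th, ...), then shift every letter 7 places forward in the alphabet (wrapping around).
On "harborx" that produces "oyve".
(Check on "shimmer": → "simr" → "zpty" ✓)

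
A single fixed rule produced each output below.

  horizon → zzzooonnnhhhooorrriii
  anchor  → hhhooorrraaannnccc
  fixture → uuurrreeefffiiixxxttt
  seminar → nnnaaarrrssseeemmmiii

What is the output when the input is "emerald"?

aaallldddeeemmmeeerrr

Rule — move the last 3 characters to the front (rotate right by 3), then repeat every character 3 times.
Applying both steps to "emerald": "aldemer", then "aaallldddeeemmmeeerrr".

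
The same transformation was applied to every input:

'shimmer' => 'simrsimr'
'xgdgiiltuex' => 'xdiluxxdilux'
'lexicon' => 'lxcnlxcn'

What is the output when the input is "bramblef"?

babebabe

The pattern: keep every other character starting from the first (positions 1st, 3rd, 5th, ...), then write the whole string twice.
For "bramblef", step one produces "babe"; step two turns that into "babebabe".
(Check on "shimmer": → "simr" → "simrsimr" ✓)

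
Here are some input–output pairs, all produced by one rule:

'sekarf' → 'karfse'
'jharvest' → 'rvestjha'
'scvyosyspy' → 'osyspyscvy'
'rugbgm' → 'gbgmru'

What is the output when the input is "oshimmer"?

Rule — move the last character to the front, then swap the front and back halves of the string.
"oshimmer" → "immerosh".

immerosh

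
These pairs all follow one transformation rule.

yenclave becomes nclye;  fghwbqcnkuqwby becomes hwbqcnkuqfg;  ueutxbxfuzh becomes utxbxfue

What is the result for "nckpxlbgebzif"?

kpxlbgebnc

What's happening: delete the last 3 characters, then move the first 2 characters to the end (rotate left by 2).
So "nckpxlbgebzif" becomes "kpxlbgebnc".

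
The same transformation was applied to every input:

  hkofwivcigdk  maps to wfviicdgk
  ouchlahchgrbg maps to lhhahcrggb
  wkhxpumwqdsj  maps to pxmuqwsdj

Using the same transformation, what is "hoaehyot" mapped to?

heoyt

In each case the input is transformed by: delete the first 3 characters, then swap each adjacent pair of characters (1↔2, 3↔4, ...).
Applying both steps to "hoaehyot": "ehyot", then "heoyt".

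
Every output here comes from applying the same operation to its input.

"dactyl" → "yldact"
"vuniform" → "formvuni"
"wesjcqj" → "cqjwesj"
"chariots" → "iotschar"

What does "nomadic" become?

dicnoma

The rule is to move the first 3 characters to the end (rotate left by 3), then move the first character to the end.
"nomadic" → "dicnoma".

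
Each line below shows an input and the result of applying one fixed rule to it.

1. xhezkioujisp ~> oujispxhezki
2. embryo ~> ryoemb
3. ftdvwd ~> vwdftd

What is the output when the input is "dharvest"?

vestdhar

Looking at the pairs, the operation is to swap the front and back halves of the string.
Applying that to "dharvest" gives "vestdhar".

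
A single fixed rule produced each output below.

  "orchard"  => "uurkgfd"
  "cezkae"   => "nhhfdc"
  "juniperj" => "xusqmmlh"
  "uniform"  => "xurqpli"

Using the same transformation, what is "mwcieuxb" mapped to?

The transformation: shift every letter 3 places forward in the alphabet (wrapping around), then sort the characters into reverse alphabetical order.
For "mwcieuxb" the result is "zxplhfea".

zxplhfea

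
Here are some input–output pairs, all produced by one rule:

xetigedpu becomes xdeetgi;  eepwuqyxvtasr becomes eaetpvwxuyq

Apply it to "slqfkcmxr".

smlcqkf

Each output is the input with this applied: delete the last 2 characters, then take characters alternately from the front and the back (1st, last, 2nd, 2nd-last, ...).
Applying both steps to "slqfkcmxr": "slqfkcm", then "smlcqkf".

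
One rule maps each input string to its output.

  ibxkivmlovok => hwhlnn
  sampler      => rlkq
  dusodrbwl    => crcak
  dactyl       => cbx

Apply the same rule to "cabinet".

The transformation: keep every other character starting from the first (positions 1st, 3rd, 5th, ...), then shift every letter 1 place backward in the alphabet (wrapping around).
Applying both steps to "cabinet": "cbnt", then "bams".

bams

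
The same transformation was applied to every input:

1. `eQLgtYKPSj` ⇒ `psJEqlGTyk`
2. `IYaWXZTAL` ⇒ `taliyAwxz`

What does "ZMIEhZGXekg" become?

EKGzmieHzgx

Each output is the input with this applied: flip the case of every letter, then move the last 3 characters to the front (rotate right by 3).
Working it through for "ZMIEhZGXekg": intermediate "zmieHzgxEKG", final "EKGzmieHzgx".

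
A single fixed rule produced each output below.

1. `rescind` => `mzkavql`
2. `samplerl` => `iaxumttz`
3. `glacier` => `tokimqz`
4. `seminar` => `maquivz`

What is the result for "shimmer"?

pauqmuz

Looking at the pairs, the operation is to shift every letter 8 places forward in the alphabet (wrapping around), then swap each adjacent pair of characters (1↔2, 3↔4, ...).
So "shimmer" becomes "pauqmuz".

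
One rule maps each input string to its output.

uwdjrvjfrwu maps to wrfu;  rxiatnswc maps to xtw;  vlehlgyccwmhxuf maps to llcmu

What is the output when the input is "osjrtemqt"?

stq

What's happening: keep one character in every 3, starting at position 2 (positions 2nd, 5th, 8th, ...).
For "osjrtemqt" the result is "stq".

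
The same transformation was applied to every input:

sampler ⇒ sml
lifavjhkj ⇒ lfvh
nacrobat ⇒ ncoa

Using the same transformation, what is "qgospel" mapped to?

qop

The rule is to delete the last character, then keep every other character starting from the first (positions 1st, 3rd, 5th, ...).
Applying both steps to "qgospel": "qgospe", then "qop".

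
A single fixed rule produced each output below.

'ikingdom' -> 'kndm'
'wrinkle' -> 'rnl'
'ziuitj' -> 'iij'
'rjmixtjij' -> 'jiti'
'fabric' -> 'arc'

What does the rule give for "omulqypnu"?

Each output is the input with this applied: keep every other character starting from the second (positions 2nd, 4th, 6th, ...).
Applying that to "omulqypnu" gives "mlyn".

mlyn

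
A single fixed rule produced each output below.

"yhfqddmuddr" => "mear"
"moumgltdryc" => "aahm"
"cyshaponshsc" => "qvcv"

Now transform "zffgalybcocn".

numc

Looking at the pairs, the operation is to shift every letter 12 places backward in the alphabet (wrapping around), then keep one character in every 3, starting at position 1 (positions 1st, 4th, 7th, ...).
Applying both steps to "zffgalybcocn": "nttuozmpqcqb", then "numc".
(Check on "yhfqddmuddr": → "mvterrairrf" → "mear" ✓)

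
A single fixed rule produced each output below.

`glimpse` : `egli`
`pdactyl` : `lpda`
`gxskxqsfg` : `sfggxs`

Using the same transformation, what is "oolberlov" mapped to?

lovool

Rule — move the first 3 characters to the end (rotate left by 3), then delete the first 3 characters.
"oolberlov" → "berlovool" → "lovool".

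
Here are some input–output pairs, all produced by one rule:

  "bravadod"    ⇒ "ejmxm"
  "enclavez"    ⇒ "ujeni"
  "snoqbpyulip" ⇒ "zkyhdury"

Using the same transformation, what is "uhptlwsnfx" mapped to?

What's happening: delete the first 3 characters, then shift every letter 9 places forward in the alphabet (wrapping around).
On "uhptlwsnfx" that produces "cufbwog".
(Check on "snoqbpyulip": → "qbpyulip" → "zkyhdury" ✓)

cufbwog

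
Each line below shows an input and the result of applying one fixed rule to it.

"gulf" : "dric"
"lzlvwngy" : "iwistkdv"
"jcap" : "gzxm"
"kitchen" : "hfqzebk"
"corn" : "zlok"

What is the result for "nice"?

kfzb

Each output is the input with this applied: shift every letter 3 places backward in the alphabet (wrapping around).
Doing the same to "nice": "kfzb".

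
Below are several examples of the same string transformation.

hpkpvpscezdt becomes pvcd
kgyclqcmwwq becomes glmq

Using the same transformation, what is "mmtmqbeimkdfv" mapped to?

mqid

Rule — keep one character in every 3, starting at position 2 (positions 2nd, 5th, 8th, ...).
Doing the same to "mmtmqbeimkdfv": "mqid".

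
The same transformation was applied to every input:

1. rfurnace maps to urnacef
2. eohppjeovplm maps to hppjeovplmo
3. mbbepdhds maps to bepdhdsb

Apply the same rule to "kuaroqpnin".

aroqpninu

The transformation: delete the first character, then move the first character to the end.
Applying both steps to "kuaroqpnin": "uaroqpnin", then "aroqpninu".
(Check on "eohppjeovplm": → "ohppjeovplm" → "hppjeovplmo" ✓)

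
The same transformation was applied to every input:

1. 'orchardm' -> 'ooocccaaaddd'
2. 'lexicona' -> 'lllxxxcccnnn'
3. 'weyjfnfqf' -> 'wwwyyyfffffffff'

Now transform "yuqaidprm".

yyyqqqiiipppmmm

Rule — keep every other character starting from the first (positions 1st, 3rd, 5th, ...), then repeat every character 3 times.
Starting from "yuqaidprm": after the first operation, "yqipm"; after the second, "yyyqqqiiipppmmm".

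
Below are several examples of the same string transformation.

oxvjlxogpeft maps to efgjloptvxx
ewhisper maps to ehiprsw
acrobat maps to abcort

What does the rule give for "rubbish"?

Looking at the pairs, the operation is to delete the first character, then sort the characters into alphabetical order.
On "rubbish": the first step gives "ubbish", and the second then gives "bbhisu".
(Check on "ewhisper": → "whisper" → "ehiprsw" ✓)

bbhisu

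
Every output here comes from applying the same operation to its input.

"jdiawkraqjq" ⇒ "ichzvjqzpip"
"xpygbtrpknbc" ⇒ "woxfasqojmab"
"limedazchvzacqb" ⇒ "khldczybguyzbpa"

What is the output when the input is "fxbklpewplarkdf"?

ewajkodvokzqjce

The pattern: shift every letter 1 place backward in the alphabet (wrapping around).
Doing the same to "fxbklpewplarkdf": "ewajkodvokzqjce".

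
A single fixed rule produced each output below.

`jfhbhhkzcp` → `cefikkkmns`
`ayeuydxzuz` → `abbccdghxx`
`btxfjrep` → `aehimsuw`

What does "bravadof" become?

ddegiruy

Rule — shift every letter 3 places forward in the alphabet (wrapping around), then sort the characters into alphabetical order.
Working it through for "bravadof": intermediate "eudydgri", final "ddegiruy".
(Check on "ayeuydxzuz": → "dbhxbgacxc" → "abbccdghxx" ✓)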